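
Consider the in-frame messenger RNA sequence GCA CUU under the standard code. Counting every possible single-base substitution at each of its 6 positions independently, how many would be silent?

6

Codon 1 (GCA, Ala): 3 synonymous substitutions.
Codon 2 (CUU, Leu): 3 synonymous substitutions.
Total: 3 + 3 = 6.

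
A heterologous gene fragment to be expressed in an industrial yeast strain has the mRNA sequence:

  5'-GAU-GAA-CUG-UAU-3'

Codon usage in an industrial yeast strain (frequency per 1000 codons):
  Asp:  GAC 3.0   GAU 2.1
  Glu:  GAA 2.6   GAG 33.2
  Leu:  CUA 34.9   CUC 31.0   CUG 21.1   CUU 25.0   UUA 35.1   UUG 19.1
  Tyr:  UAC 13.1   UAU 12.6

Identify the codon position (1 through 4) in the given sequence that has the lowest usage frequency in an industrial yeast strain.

1

Codon 1 GAU (Asp): 2.1 per 1000.
Codon 2 GAA (Glu): 2.6 per 1000.
Codon 3 CUG (Leu): 21.1 per 1000.
Codon 4 UAU (Tyr): 12.6 per 1000.
Lowest frequency is 2.1 at codon 1.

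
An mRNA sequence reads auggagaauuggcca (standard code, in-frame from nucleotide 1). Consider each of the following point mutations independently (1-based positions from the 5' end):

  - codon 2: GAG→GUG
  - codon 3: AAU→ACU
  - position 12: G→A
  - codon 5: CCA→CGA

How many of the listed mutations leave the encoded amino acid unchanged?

0

Codon 2: GAG (Glu) → GUG (Val) — missense.
Codon 3: AAU (Asn) → ACU (Thr) — missense.
Codon 4: UGG (Trp) → UGA (Stop) — nonsense.
Codon 5: CCA (Pro) → CGA (Arg) — missense.
Synonymous: 0 of 4.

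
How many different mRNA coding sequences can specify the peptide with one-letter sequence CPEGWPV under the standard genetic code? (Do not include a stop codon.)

Cys: 2 codons.
Pro: 4 codons.
Glu: 2 codons.
Gly: 4 codons.
Trp: 1 codon.
Pro: 4 codons.
Val: 4 codons.
2 × 4 × 2 × 4 × 1 × 4 × 4 = 1024.

1024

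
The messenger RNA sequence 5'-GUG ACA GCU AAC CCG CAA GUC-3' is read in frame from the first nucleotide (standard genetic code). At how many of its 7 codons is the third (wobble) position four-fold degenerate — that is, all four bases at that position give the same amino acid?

Codon 1 GUG (Val): third position 4-fold.
Codon 2 ACA (Thr): third position 4-fold.
Codon 3 GCU (Ala): third position 4-fold.
Codon 4 AAC (Asn): third position 2-fold.
Codon 5 CCG (Pro): third position 4-fold.
Codon 6 CAA (Gln): third position 2-fold.
Codon 7 GUC (Val): third position 4-fold.
Four-fold degenerate third positions: 5.

5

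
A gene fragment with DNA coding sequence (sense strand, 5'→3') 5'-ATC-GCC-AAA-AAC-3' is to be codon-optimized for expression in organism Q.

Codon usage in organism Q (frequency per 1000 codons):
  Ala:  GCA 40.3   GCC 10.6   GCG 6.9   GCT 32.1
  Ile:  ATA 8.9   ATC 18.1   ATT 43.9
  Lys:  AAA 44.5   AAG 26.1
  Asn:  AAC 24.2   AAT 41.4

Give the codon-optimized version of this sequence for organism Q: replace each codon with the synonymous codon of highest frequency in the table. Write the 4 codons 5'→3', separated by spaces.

ATT GCA AAA AAT

Codon 1 (Ile): best is ATT at 43.9.
Codon 2 (Ala): best is GCA at 40.3.
Codon 3 (Lys): best is AAA at 44.5.
Codon 4 (Asn): best is AAT at 41.4.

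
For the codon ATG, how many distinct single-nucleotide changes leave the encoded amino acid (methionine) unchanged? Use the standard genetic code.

Position 1: none → 0 synonymous.
Position 2: none → 0 synonymous.
Position 3: none → 0 synonymous.
Total: 0 + 0 + 0 = 0.

0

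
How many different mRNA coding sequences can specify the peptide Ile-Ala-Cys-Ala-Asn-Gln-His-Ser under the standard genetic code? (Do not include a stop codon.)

Ile: 3 codons.
Ala: 4 codons.
Cys: 2 codons.
Ala: 4 codons.
Asn: 2 codons.
Gln: 2 codons.
His: 2 codons.
Ser: 6 codons.
3 × 4 × 2 × 4 × 2 × 2 × 2 × 6 = 4608.

4608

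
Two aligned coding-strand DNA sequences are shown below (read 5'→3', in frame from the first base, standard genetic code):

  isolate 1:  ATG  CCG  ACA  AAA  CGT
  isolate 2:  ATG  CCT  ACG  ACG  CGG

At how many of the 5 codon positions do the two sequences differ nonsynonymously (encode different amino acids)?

1

Codon 1: ATG Met / ATG Met — identical.
Codon 2: CCG Pro / CCT Pro — synonymous.
Codon 3: ACA Thr / ACG Thr — synonymous.
Codon 4: AAA Lys / ACG Thr — nonsynonymous.
Codon 5: CGT Arg / CGG Arg — synonymous.
Nonsynonymous differences: 1.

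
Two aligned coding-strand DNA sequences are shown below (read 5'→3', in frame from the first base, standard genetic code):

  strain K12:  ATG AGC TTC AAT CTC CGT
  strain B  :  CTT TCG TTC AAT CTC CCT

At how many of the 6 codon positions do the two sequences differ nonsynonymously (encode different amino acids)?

2

Codon 1: ATG Met / CTT Leu — nonsynonymous.
Codon 2: AGC Ser / TCG Ser — synonymous.
Codon 3: TTC Phe / TTC Phe — identical.
Codon 4: AAT Asn / AAT Asn — identical.
Codon 5: CTC Leu / CTC Leu — identical.
Codon 6: CGT Arg / CCT Pro — nonsynonymous.
Nonsynonymous differences: 2.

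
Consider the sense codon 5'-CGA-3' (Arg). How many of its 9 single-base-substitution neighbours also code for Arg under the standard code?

4

Position 1: AGA → 1 synonymous.
Position 2: none → 0 synonymous.
Position 3: CGU, CGC, CGG → 3 synonymous.
Total: 1 + 0 + 3 = 4.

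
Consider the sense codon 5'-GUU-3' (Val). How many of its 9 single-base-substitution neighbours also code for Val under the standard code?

Position 1: none → 0 synonymous.
Position 2: none → 0 synonymous.
Position 3: GUC, GUA, GUG → 3 synonymous.
Total: 0 + 0 + 3 = 3.

3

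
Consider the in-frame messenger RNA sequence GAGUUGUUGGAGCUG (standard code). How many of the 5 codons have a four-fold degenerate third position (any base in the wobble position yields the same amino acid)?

Codon 1 GAG (Glu): third position 2-fold.
Codon 2 UUG (Leu): third position 2-fold.
Codon 3 UUG (Leu): third position 2-fold.
Codon 4 GAG (Glu): third position 2-fold.
Codon 5 CUG (Leu): third position 4-fold.
Four-fold degenerate third positions: 1.

1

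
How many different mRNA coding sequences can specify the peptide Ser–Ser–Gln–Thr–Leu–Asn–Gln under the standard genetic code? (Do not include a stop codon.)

Ser: 6 codons.
Ser: 6 codons.
Gln: 2 codons.
Thr: 4 codons.
Leu: 6 codons.
Asn: 2 codons.
Gln: 2 codons.
6 × 6 × 2 × 4 × 6 × 2 × 2 = 6912.

6912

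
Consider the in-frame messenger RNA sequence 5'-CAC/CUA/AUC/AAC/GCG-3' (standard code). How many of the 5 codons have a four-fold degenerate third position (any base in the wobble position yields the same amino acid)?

2

Codon 1 CAC (His): third position 2-fold.
Codon 2 CUA (Leu): third position 4-fold.
Codon 3 AUC (Ile): third position 3-fold.
Codon 4 AAC (Asn): third position 2-fold.
Codon 5 GCG (Ala): third position 4-fold.
Four-fold degenerate third positions: 2.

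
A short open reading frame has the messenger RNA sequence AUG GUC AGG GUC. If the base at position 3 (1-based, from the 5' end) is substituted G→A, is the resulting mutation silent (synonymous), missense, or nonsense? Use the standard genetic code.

Position 3 falls in codon 1: AUG → Met.
After the substitution the codon is AUA → Ile.
Met ≠ Ile, so this is a missense mutation.

missense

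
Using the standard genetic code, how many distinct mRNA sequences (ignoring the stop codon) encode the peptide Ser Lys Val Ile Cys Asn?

576

Ser: 6 codons.
Lys: 2 codons.
Val: 4 codons.
Ile: 3 codons.
Cys: 2 codons.
Asn: 2 codons.
6 × 2 × 4 × 3 × 2 × 2 = 576.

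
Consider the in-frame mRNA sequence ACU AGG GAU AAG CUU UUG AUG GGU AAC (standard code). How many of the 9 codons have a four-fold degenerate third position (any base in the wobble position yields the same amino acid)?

3

Codon 1 ACU (Thr): third position 4-fold.
Codon 2 AGG (Arg): third position 2-fold.
Codon 3 GAU (Asp): third position 2-fold.
Codon 4 AAG (Lys): third position 2-fold.
Codon 5 CUU (Leu): third position 4-fold.
Codon 6 UUG (Leu): third position 2-fold.
Codon 7 AUG (Met): third position 1-fold.
Codon 8 GGU (Gly): third position 4-fold.
Codon 9 AAC (Asn): third position 2-fold.
Four-fold degenerate third positions: 3.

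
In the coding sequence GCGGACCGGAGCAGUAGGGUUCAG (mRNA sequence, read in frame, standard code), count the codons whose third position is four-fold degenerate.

3

Codon 1 GCG (Ala): third position 4-fold.
Codon 2 GAC (Asp): third position 2-fold.
Codon 3 CGG (Arg): third position 4-fold.
Codon 4 AGC (Ser): third position 2-fold.
Codon 5 AGU (Ser): third position 2-fold.
Codon 6 AGG (Arg): third position 2-fold.
Codon 7 GUU (Val): third position 4-fold.
Codon 8 CAG (Gln): third position 2-fold.
Four-fold degenerate third positions: 3.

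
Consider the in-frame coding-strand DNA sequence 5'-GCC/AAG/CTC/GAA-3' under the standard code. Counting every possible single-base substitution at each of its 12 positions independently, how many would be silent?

8

Codon 1 (GCC, Ala): 3 synonymous substitutions.
Codon 2 (AAG, Lys): 1 synonymous substitution.
Codon 3 (CTC, Leu): 3 synonymous substitutions.
Codon 4 (GAA, Glu): 1 synonymous substitution.
Total: 3 + 1 + 3 + 1 = 8.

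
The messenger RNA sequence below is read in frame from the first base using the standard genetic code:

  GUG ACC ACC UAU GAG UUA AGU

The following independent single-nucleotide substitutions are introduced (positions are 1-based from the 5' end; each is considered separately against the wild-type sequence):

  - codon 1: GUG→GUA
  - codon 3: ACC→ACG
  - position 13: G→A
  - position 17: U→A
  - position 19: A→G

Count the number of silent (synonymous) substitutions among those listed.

2

Codon 1: GUG (Val) → GUA (Val) — synonymous.
Codon 3: ACC (Thr) → ACG (Thr) — synonymous.
Codon 5: GAG (Glu) → AAG (Lys) — missense.
Codon 6: UUA (Leu) → UAA (Stop) — nonsense.
Codon 7: AGU (Ser) → GGU (Gly) — missense.
Synonymous: 2 of 5.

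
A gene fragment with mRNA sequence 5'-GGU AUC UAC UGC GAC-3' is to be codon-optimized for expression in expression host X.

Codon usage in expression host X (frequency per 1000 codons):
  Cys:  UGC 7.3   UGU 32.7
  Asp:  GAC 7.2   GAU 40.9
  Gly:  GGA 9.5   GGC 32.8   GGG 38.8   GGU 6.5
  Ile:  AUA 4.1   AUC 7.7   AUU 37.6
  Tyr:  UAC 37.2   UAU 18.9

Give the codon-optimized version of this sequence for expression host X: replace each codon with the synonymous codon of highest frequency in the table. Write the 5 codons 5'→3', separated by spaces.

Codon 1 (Gly): best is GGG at 38.8.
Codon 2 (Ile): best is AUU at 37.6.
Codon 3 (Tyr): best is UAC at 37.2.
Codon 4 (Cys): best is UGU at 32.7.
Codon 5 (Asp): best is GAU at 40.9.

GGG AUU UAC UGU GAU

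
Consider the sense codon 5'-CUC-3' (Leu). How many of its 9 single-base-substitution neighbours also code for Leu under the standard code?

3

Position 1: none → 0 synonymous.
Position 2: none → 0 synonymous.
Position 3: CUU, CUA, CUG → 3 synonymous.
Total: 0 + 0 + 3 = 3.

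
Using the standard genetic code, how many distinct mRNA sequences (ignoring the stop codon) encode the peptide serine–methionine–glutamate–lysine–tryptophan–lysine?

48

Ser: 6 codons.
Met: 1 codon.
Glu: 2 codons.
Lys: 2 codons.
Trp: 1 codon.
Lys: 2 codons.
6 × 1 × 2 × 2 × 1 × 2 = 48.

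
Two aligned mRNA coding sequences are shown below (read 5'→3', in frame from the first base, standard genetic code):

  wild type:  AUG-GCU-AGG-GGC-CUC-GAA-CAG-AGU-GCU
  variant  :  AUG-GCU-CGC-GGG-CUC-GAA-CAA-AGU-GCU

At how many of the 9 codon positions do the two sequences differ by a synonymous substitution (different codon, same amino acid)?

Codon 1: AUG Met / AUG Met — identical.
Codon 2: GCU Ala / GCU Ala — identical.
Codon 3: AGG Arg / CGC Arg — synonymous.
Codon 4: GGC Gly / GGG Gly — synonymous.
Codon 5: CUC Leu / CUC Leu — identical.
Codon 6: GAA Glu / GAA Glu — identical.
Codon 7: CAG Gln / CAA Gln — synonymous.
Codon 8: AGU Ser / AGU Ser — identical.
Codon 9: GCU Ala / GCU Ala — identical.
Synonymous differences: 3.

3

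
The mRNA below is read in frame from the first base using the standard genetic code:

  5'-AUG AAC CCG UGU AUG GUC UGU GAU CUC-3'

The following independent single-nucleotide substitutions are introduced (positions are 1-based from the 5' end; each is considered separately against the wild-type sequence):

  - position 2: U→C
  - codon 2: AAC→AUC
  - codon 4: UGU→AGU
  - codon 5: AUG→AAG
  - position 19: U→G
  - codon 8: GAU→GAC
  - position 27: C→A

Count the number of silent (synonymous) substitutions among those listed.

Codon 1: AUG (Met) → ACG (Thr) — missense.
Codon 2: AAC (Asn) → AUC (Ile) — missense.
Codon 4: UGU (Cys) → AGU (Ser) — missense.
Codon 5: AUG (Met) → AAG (Lys) — missense.
Codon 7: UGU (Cys) → GGU (Gly) — missense.
Codon 8: GAU (Asp) → GAC (Asp) — synonymous.
Codon 9: CUC (Leu) → CUA (Leu) — synonymous.
Synonymous: 2 of 7.

2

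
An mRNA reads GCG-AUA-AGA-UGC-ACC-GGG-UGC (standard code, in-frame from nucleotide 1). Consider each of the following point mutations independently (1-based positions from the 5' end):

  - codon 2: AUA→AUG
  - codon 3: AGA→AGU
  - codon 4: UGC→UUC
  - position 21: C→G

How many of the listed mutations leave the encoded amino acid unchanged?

Codon 2: AUA (Ile) → AUG (Met) — missense.
Codon 3: AGA (Arg) → AGU (Ser) — missense.
Codon 4: UGC (Cys) → UUC (Phe) — missense.
Codon 7: UGC (Cys) → UGG (Trp) — missense.
Synonymous: 0 of 4.

0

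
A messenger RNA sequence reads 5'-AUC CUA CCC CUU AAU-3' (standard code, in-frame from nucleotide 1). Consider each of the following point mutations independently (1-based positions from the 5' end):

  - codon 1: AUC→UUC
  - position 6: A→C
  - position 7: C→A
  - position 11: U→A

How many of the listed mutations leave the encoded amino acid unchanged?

Codon 1: AUC (Ile) → UUC (Phe) — missense.
Codon 2: CUA (Leu) → CUC (Leu) — synonymous.
Codon 3: CCC (Pro) → ACC (Thr) — missense.
Codon 4: CUU (Leu) → CAU (His) — missense.
Synonymous: 1 of 4.

1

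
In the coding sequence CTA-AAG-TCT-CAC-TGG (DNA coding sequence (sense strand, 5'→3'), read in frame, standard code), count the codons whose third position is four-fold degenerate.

2

Codon 1 CTA (Leu): third position 4-fold.
Codon 2 AAG (Lys): third position 2-fold.
Codon 3 TCT (Ser): third position 4-fold.
Codon 4 CAC (His): third position 2-fold.
Codon 5 TGG (Trp): third position 1-fold.
Four-fold degenerate third positions: 2.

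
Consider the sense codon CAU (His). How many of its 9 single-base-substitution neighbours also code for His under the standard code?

1

Position 1: none → 0 synonymous.
Position 2: none → 0 synonymous.
Position 3: CAC → 1 synonymous.
Total: 0 + 0 + 1 = 1.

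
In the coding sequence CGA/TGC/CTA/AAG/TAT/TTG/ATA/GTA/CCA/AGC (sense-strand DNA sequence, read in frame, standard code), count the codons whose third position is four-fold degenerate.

4

Codon 1 CGA (Arg): third position 4-fold.
Codon 2 TGC (Cys): third position 2-fold.
Codon 3 CTA (Leu): third position 4-fold.
Codon 4 AAG (Lys): third position 2-fold.
Codon 5 TAT (Tyr): third position 2-fold.
Codon 6 TTG (Leu): third position 2-fold.
Codon 7 ATA (Ile): third position 3-fold.
Codon 8 GTA (Val): third position 4-fold.
Codon 9 CCA (Pro): third position 4-fold.
Codon 10 AGC (Ser): third position 2-fold.
Four-fold degenerate third positions: 4.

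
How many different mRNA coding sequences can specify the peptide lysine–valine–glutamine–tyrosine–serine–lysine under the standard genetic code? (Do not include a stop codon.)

Lys: 2 codons.
Val: 4 codons.
Gln: 2 codons.
Tyr: 2 codons.
Ser: 6 codons.
Lys: 2 codons.
2 × 4 × 2 × 2 × 6 × 2 = 384.

384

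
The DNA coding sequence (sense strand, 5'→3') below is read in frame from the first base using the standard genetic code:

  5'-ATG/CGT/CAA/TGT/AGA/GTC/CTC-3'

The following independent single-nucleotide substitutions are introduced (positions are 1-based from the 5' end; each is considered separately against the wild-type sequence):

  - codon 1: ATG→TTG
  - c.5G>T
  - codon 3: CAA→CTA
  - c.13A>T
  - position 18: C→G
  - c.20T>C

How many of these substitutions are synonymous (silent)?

1

Codon 1: ATG (Met) → TTG (Leu) — missense.
Codon 2: CGT (Arg) → CTT (Leu) — missense.
Codon 3: CAA (Gln) → CTA (Leu) — missense.
Codon 5: AGA (Arg) → TGA (Stop) — nonsense.
Codon 6: GTC (Val) → GTG (Val) — synonymous.
Codon 7: CTC (Leu) → CCC (Pro) — missense.
Synonymous: 1 of 6.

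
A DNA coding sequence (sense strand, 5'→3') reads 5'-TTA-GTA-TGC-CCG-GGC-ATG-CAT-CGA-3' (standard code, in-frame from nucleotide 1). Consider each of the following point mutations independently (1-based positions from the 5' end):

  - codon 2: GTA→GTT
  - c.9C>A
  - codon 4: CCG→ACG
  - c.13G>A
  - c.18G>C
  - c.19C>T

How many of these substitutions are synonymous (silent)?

1

Codon 2: GTA (Val) → GTT (Val) — synonymous.
Codon 3: TGC (Cys) → TGA (Stop) — nonsense.
Codon 4: CCG (Pro) → ACG (Thr) — missense.
Codon 5: GGC (Gly) → AGC (Ser) — missense.
Codon 6: ATG (Met) → ATC (Ile) — missense.
Codon 7: CAT (His) → TAT (Tyr) — missense.
Synonymous: 1 of 6.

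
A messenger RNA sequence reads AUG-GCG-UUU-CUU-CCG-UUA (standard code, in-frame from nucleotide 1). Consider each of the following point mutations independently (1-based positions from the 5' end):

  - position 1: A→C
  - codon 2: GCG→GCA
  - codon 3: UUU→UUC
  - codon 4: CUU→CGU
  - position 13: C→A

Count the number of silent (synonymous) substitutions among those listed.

2

Codon 1: AUG (Met) → CUG (Leu) — missense.
Codon 2: GCG (Ala) → GCA (Ala) — synonymous.
Codon 3: UUU (Phe) → UUC (Phe) — synonymous.
Codon 4: CUU (Leu) → CGU (Arg) — missense.
Codon 5: CCG (Pro) → ACG (Thr) — missense.
Synonymous: 2 of 5.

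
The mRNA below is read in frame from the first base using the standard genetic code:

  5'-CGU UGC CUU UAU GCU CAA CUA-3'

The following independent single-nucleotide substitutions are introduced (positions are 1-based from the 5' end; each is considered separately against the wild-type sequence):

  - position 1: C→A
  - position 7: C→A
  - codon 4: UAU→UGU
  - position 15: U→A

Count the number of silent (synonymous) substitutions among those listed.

1

Codon 1: CGU (Arg) → AGU (Ser) — missense.
Codon 3: CUU (Leu) → AUU (Ile) — missense.
Codon 4: UAU (Tyr) → UGU (Cys) — missense.
Codon 5: GCU (Ala) → GCA (Ala) — synonymous.
Synonymous: 1 of 4.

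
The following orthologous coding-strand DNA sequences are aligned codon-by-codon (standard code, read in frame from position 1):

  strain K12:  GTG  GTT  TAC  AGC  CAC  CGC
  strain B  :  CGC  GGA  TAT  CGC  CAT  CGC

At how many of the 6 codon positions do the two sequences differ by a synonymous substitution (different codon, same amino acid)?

2

Codon 1: GTG Val / CGC Arg — nonsynonymous.
Codon 2: GTT Val / GGA Gly — nonsynonymous.
Codon 3: TAC Tyr / TAT Tyr — synonymous.
Codon 4: AGC Ser / CGC Arg — nonsynonymous.
Codon 5: CAC His / CAT His — synonymous.
Codon 6: CGC Arg / CGC Arg — identical.
Synonymous differences: 2.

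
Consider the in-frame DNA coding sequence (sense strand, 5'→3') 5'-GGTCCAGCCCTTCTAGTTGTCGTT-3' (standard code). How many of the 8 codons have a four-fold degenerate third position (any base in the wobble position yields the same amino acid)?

8

Codon 1 GGT (Gly): third position 4-fold.
Codon 2 CCA (Pro): third position 4-fold.
Codon 3 GCC (Ala): third position 4-fold.
Codon 4 CTT (Leu): third position 4-fold.
Codon 5 CTA (Leu): third position 4-fold.
Codon 6 GTT (Val): third position 4-fold.
Codon 7 GTC (Val): third position 4-fold.
Codon 8 GTT (Val): third position 4-fold.
Four-fold degenerate third positions: 8.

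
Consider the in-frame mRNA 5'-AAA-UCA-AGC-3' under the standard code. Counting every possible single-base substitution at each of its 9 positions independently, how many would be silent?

Codon 1 (AAA, Lys): 1 synonymous substitution.
Codon 2 (UCA, Ser): 3 synonymous substitutions.
Codon 3 (AGC, Ser): 1 synonymous substitution.
Total: 1 + 3 + 1 = 5.

5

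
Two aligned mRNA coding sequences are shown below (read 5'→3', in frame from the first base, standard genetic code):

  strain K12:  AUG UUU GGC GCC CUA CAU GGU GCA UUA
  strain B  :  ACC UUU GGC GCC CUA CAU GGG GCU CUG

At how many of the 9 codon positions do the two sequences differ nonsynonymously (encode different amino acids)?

Codon 1: AUG Met / ACC Thr — nonsynonymous.
Codon 2: UUU Phe / UUU Phe — identical.
Codon 3: GGC Gly / GGC Gly — identical.
Codon 4: GCC Ala / GCC Ala — identical.
Codon 5: CUA Leu / CUA Leu — identical.
Codon 6: CAU His / CAU His — identical.
Codon 7: GGU Gly / GGG Gly — synonymous.
Codon 8: GCA Ala / GCU Ala — synonymous.
Codon 9: UUA Leu / CUG Leu — synonymous.
Nonsynonymous differences: 1.

1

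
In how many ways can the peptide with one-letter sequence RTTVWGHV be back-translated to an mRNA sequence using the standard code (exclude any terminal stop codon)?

12288

Arg: 6 codons.
Thr: 4 codons.
Thr: 4 codons.
Val: 4 codons.
Trp: 1 codon.
Gly: 4 codons.
His: 2 codons.
Val: 4 codons.
6 × 4 × 4 × 4 × 1 × 4 × 2 × 4 = 12288.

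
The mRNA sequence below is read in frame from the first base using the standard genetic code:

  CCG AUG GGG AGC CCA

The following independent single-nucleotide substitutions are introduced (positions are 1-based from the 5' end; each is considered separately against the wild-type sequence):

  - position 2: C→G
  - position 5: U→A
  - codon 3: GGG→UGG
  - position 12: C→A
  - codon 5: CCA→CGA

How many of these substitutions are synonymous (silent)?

Codon 1: CCG (Pro) → CGG (Arg) — missense.
Codon 2: AUG (Met) → AAG (Lys) — missense.
Codon 3: GGG (Gly) → UGG (Trp) — missense.
Codon 4: AGC (Ser) → AGA (Arg) — missense.
Codon 5: CCA (Pro) → CGA (Arg) — missense.
Synonymous: 0 of 5.

0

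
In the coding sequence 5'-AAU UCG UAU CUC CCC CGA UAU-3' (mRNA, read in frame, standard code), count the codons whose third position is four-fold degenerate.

Codon 1 AAU (Asn): third position 2-fold.
Codon 2 UCG (Ser): third position 4-fold.
Codon 3 UAU (Tyr): third position 2-fold.
Codon 4 CUC (Leu): third position 4-fold.
Codon 5 CCC (Pro): third position 4-fold.
Codon 6 CGA (Arg): third position 4-fold.
Codon 7 UAU (Tyr): third position 2-fold.
Four-fold degenerate third positions: 4.

4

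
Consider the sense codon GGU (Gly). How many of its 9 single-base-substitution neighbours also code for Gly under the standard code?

3

Position 1: none → 0 synonymous.
Position 2: none → 0 synonymous.
Position 3: GGC, GGA, GGG → 3 synonymous.
Total: 0 + 0 + 3 = 3.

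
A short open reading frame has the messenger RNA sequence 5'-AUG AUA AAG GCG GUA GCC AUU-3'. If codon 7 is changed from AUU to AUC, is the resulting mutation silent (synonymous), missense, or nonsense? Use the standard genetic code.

silent

Position 21 falls in codon 7: AUU → Ile.
After the substitution the codon is AUC → Ile.
Both encode Ile, so the change is synonymous.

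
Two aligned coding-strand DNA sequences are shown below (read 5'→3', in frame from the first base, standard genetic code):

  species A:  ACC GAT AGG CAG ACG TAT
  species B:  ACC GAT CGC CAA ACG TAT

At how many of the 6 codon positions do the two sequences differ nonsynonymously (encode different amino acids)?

0

Codon 1: ACC Thr / ACC Thr — identical.
Codon 2: GAT Asp / GAT Asp — identical.
Codon 3: AGG Arg / CGC Arg — synonymous.
Codon 4: CAG Gln / CAA Gln — synonymous.
Codon 5: ACG Thr / ACG Thr — identical.
Codon 6: TAT Tyr / TAT Tyr — identical.
Nonsynonymous differences: 0.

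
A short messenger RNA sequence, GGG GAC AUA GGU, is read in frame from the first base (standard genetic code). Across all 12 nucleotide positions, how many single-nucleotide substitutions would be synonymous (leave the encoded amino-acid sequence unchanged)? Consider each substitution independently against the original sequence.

Codon 1 (GGG, Gly): 3 synonymous substitutions.
Codon 2 (GAC, Asp): 1 synonymous substitution.
Codon 3 (AUA, Ile): 2 synonymous substitutions.
Codon 4 (GGU, Gly): 3 synonymous substitutions.
Total: 3 + 1 + 2 + 3 = 9.

9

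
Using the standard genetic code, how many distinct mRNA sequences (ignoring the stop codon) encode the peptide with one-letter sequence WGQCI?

48

Trp: 1 codon.
Gly: 4 codons.
Gln: 2 codons.
Cys: 2 codons.
Ile: 3 codons.
1 × 4 × 2 × 2 × 3 = 48.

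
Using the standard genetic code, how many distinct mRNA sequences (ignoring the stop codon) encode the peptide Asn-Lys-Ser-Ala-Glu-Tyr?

Asn: 2 codons.
Lys: 2 codons.
Ser: 6 codons.
Ala: 4 codons.
Glu: 2 codons.
Tyr: 2 codons.
2 × 2 × 6 × 4 × 2 × 2 = 384.

384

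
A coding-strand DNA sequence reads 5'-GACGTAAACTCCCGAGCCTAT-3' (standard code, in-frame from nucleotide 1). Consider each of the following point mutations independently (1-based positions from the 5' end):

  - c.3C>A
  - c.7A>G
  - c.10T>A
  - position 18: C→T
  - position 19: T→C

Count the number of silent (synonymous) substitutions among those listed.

1

Codon 1: GAC (Asp) → GAA (Glu) — missense.
Codon 3: AAC (Asn) → GAC (Asp) — missense.
Codon 4: TCC (Ser) → ACC (Thr) — missense.
Codon 6: GCC (Ala) → GCT (Ala) — synonymous.
Codon 7: TAT (Tyr) → CAT (His) — missense.
Synonymous: 1 of 5.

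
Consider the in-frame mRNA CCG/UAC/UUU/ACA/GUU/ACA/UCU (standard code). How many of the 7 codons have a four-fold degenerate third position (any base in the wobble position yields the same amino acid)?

5

Codon 1 CCG (Pro): third position 4-fold.
Codon 2 UAC (Tyr): third position 2-fold.
Codon 3 UUU (Phe): third position 2-fold.
Codon 4 ACA (Thr): third position 4-fold.
Codon 5 GUU (Val): third position 4-fold.
Codon 6 ACA (Thr): third position 4-fold.
Codon 7 UCU (Ser): third position 4-fold.
Four-fold degenerate third positions: 5.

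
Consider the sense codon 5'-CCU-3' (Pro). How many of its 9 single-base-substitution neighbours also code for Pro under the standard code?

Position 1: none → 0 synonymous.
Position 2: none → 0 synonymous.
Position 3: CCC, CCA, CCG → 3 synonymous.
Total: 0 + 0 + 3 = 3.

3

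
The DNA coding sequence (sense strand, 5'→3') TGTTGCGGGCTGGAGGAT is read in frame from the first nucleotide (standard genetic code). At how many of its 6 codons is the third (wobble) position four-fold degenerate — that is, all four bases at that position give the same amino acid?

2

Codon 1 TGT (Cys): third position 2-fold.
Codon 2 TGC (Cys): third position 2-fold.
Codon 3 GGG (Gly): third position 4-fold.
Codon 4 CTG (Leu): third position 4-fold.
Codon 5 GAG (Glu): third position 2-fold.
Codon 6 GAT (Asp): third position 2-fold.
Four-fold degenerate third positions: 2.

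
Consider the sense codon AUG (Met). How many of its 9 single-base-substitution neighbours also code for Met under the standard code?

Position 1: none → 0 synonymous.
Position 2: none → 0 synonymous.
Position 3: none → 0 synonymous.
Total: 0 + 0 + 0 = 0.

0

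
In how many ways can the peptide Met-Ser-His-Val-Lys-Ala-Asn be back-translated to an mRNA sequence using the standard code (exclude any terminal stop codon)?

Met: 1 codon.
Ser: 6 codons.
His: 2 codons.
Val: 4 codons.
Lys: 2 codons.
Ala: 4 codons.
Asn: 2 codons.
1 × 6 × 2 × 4 × 2 × 4 × 2 = 768.

768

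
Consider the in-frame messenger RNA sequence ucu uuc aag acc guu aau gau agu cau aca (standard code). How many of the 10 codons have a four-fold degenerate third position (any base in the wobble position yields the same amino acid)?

4

Codon 1 UCU (Ser): third position 4-fold.
Codon 2 UUC (Phe): third position 2-fold.
Codon 3 AAG (Lys): third position 2-fold.
Codon 4 ACC (Thr): third position 4-fold.
Codon 5 GUU (Val): third position 4-fold.
Codon 6 AAU (Asn): third position 2-fold.
Codon 7 GAU (Asp): third position 2-fold.
Codon 8 AGU (Ser): third position 2-fold.
Codon 9 CAU (His): third position 2-fold.
Codon 10 ACA (Thr): third position 4-fold.
Four-fold degenerate third positions: 4.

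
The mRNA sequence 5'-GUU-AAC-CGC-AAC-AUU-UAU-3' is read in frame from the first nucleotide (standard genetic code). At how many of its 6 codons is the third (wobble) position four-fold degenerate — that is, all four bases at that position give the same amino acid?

Codon 1 GUU (Val): third position 4-fold.
Codon 2 AAC (Asn): third position 2-fold.
Codon 3 CGC (Arg): third position 4-fold.
Codon 4 AAC (Asn): third position 2-fold.
Codon 5 AUU (Ile): third position 3-fold.
Codon 6 UAU (Tyr): third position 2-fold.
Four-fold degenerate third positions: 2.

2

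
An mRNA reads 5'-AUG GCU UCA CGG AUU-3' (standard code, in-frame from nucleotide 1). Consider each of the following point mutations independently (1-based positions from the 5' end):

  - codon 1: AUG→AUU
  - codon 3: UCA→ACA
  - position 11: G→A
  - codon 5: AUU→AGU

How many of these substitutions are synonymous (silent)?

0

Codon 1: AUG (Met) → AUU (Ile) — missense.
Codon 3: UCA (Ser) → ACA (Thr) — missense.
Codon 4: CGG (Arg) → CAG (Gln) — missense.
Codon 5: AUU (Ile) → AGU (Ser) — missense.
Synonymous: 0 of 4.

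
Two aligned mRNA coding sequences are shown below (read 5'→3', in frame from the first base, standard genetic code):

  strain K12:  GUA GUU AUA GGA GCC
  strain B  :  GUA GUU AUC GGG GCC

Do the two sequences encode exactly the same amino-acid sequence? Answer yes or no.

Codon 1: GUA Val / GUA Val — identical.
Codon 2: GUU Val / GUU Val — identical.
Codon 3: AUA Ile / AUC Ile — synonymous.
Codon 4: GGA Gly / GGG Gly — synonymous.
Codon 5: GCC Ala / GCC Ala — identical.
Nonsynonymous differences: 0 → same protein.

yes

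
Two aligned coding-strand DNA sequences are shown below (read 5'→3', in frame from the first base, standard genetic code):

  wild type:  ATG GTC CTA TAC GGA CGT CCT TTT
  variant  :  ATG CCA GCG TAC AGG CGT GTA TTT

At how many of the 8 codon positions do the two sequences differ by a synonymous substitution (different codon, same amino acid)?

0

Codon 1: ATG Met / ATG Met — identical.
Codon 2: GTC Val / CCA Pro — nonsynonymous.
Codon 3: CTA Leu / GCG Ala — nonsynonymous.
Codon 4: TAC Tyr / TAC Tyr — identical.
Codon 5: GGA Gly / AGG Arg — nonsynonymous.
Codon 6: CGT Arg / CGT Arg — identical.
Codon 7: CCT Pro / GTA Val — nonsynonymous.
Codon 8: TTT Phe / TTT Phe — identical.
Synonymous differences: 0.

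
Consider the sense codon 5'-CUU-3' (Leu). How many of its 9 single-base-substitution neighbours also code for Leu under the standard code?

3

Position 1: none → 0 synonymous.
Position 2: none → 0 synonymous.
Position 3: CUC, CUA, CUG → 3 synonymous.
Total: 0 + 0 + 3 = 3.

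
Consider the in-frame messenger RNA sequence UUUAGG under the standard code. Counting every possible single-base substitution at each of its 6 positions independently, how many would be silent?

3

Codon 1 (UUU, Phe): 1 synonymous substitution.
Codon 2 (AGG, Arg): 2 synonymous substitutions.
Total: 1 + 2 = 3.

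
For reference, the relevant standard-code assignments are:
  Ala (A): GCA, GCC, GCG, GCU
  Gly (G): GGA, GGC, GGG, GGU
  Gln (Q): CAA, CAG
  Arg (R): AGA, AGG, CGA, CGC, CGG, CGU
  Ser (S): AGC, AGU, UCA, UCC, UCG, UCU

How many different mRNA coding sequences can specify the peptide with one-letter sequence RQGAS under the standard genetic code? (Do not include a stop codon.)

1152

Arg: 6 codons.
Gln: 2 codons.
Gly: 4 codons.
Ala: 4 codons.
Ser: 6 codons.
6 × 2 × 4 × 4 × 6 = 1152.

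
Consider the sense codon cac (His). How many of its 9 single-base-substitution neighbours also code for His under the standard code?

Position 1: none → 0 synonymous.
Position 2: none → 0 synonymous.
Position 3: CAU → 1 synonymous.
Total: 0 + 0 + 1 = 1.

1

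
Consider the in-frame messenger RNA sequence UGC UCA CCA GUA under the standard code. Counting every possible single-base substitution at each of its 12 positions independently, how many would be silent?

Codon 1 (UGC, Cys): 1 synonymous substitution.
Codon 2 (UCA, Ser): 3 synonymous substitutions.
Codon 3 (CCA, Pro): 3 synonymous substitutions.
Codon 4 (GUA, Val): 3 synonymous substitutions.
Total: 1 + 3 + 3 + 3 = 10.

10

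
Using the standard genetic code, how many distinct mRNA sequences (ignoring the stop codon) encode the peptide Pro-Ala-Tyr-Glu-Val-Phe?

512

Pro: 4 codons.
Ala: 4 codons.
Tyr: 2 codons.
Glu: 2 codons.
Val: 4 codons.
Phe: 2 codons.
4 × 4 × 2 × 2 × 4 × 2 = 512.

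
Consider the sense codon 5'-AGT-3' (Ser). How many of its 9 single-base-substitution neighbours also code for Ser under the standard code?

1

Position 1: none → 0 synonymous.
Position 2: none → 0 synonymous.
Position 3: AGC → 1 synonymous.
Total: 0 + 0 + 1 = 1.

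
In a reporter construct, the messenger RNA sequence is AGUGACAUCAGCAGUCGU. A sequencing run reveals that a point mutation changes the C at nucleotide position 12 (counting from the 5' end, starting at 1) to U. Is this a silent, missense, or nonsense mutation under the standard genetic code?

silent

Position 12 falls in codon 4: AGC → Ser.
After the substitution the codon is AGU → Ser.
Both encode Ser, so the change is synonymous.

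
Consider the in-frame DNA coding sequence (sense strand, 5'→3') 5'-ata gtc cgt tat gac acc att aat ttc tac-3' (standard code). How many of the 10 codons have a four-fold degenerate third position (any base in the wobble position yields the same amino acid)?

Codon 1 ATA (Ile): third position 3-fold.
Codon 2 GTC (Val): third position 4-fold.
Codon 3 CGT (Arg): third position 4-fold.
Codon 4 TAT (Tyr): third position 2-fold.
Codon 5 GAC (Asp): third position 2-fold.
Codon 6 ACC (Thr): third position 4-fold.
Codon 7 ATT (Ile): third position 3-fold.
Codon 8 AAT (Asn): third position 2-fold.
Codon 9 TTC (Phe): third position 2-fold.
Codon 10 TAC (Tyr): third position 2-fold.
Four-fold degenerate third positions: 3.

3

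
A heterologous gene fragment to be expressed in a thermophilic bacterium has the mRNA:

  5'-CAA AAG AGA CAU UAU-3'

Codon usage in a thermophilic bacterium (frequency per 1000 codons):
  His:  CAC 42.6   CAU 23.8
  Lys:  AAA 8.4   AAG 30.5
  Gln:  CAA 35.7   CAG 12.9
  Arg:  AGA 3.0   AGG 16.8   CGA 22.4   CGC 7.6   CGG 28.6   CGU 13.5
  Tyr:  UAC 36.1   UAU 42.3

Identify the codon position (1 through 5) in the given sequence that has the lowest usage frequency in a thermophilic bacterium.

3

Codon 1 CAA (Gln): 35.7 per 1000.
Codon 2 AAG (Lys): 30.5 per 1000.
Codon 3 AGA (Arg): 3.0 per 1000.
Codon 4 CAU (His): 23.8 per 1000.
Codon 5 UAU (Tyr): 42.3 per 1000.
Lowest frequency is 3.0 at codon 3.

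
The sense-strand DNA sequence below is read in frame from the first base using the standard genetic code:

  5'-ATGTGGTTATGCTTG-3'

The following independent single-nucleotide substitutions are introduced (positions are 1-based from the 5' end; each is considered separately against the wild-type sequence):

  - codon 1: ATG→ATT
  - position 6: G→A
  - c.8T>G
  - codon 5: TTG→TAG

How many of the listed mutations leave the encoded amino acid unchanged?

0

Codon 1: ATG (Met) → ATT (Ile) — missense.
Codon 2: TGG (Trp) → TGA (Stop) — nonsense.
Codon 3: TTA (Leu) → TGA (Stop) — nonsense.
Codon 5: TTG (Leu) → TAG (Stop) — nonsense.
Synonymous: 0 of 4.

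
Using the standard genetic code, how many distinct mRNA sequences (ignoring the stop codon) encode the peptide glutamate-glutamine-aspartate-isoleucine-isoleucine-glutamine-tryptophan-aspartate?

Glu: 2 codons.
Gln: 2 codons.
Asp: 2 codons.
Ile: 3 codons.
Ile: 3 codons.
Gln: 2 codons.
Trp: 1 codon.
Asp: 2 codons.
2 × 2 × 2 × 3 × 3 × 2 × 1 × 2 = 288.

288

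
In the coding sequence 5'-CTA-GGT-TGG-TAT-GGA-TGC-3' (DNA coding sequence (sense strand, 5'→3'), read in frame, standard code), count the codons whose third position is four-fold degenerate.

Codon 1 CTA (Leu): third position 4-fold.
Codon 2 GGT (Gly): third position 4-fold.
Codon 3 TGG (Trp): third position 1-fold.
Codon 4 TAT (Tyr): third position 2-fold.
Codon 5 GGA (Gly): third position 4-fold.
Codon 6 TGC (Cys): third position 2-fold.
Four-fold degenerate third positions: 3.

3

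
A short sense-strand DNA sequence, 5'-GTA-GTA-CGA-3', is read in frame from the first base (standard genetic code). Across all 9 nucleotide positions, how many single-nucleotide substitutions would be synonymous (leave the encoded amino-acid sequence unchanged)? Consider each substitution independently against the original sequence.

10

Codon 1 (GTA, Val): 3 synonymous substitutions.
Codon 2 (GTA, Val): 3 synonymous substitutions.
Codon 3 (CGA, Arg): 4 synonymous substitutions.
Total: 3 + 3 + 4 = 10.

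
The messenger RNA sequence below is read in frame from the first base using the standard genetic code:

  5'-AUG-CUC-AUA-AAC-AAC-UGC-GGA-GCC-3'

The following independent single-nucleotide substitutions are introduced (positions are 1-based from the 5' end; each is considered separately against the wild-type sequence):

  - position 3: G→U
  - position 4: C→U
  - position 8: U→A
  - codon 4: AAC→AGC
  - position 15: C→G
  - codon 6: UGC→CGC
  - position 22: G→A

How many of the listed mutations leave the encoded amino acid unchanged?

0

Codon 1: AUG (Met) → AUU (Ile) — missense.
Codon 2: CUC (Leu) → UUC (Phe) — missense.
Codon 3: AUA (Ile) → AAA (Lys) — missense.
Codon 4: AAC (Asn) → AGC (Ser) — missense.
Codon 5: AAC (Asn) → AAG (Lys) — missense.
Codon 6: UGC (Cys) → CGC (Arg) — missense.
Codon 8: GCC (Ala) → ACC (Thr) — missense.
Synonymous: 0 of 7.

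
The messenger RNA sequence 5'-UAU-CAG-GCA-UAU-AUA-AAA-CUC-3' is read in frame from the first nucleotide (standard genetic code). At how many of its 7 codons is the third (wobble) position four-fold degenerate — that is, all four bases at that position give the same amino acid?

Codon 1 UAU (Tyr): third position 2-fold.
Codon 2 CAG (Gln): third position 2-fold.
Codon 3 GCA (Ala): third position 4-fold.
Codon 4 UAU (Tyr): third position 2-fold.
Codon 5 AUA (Ile): third position 3-fold.
Codon 6 AAA (Lys): third position 2-fold.
Codon 7 CUC (Leu): third position 4-fold.
Four-fold degenerate third positions: 2.

2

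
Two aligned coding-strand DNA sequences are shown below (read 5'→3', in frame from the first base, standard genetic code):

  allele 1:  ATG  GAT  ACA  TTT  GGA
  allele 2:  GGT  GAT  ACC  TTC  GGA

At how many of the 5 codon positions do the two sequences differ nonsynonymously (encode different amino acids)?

1

Codon 1: ATG Met / GGT Gly — nonsynonymous.
Codon 2: GAT Asp / GAT Asp — identical.
Codon 3: ACA Thr / ACC Thr — synonymous.
Codon 4: TTT Phe / TTC Phe — synonymous.
Codon 5: GGA Gly / GGA Gly — identical.
Nonsynonymous differences: 1.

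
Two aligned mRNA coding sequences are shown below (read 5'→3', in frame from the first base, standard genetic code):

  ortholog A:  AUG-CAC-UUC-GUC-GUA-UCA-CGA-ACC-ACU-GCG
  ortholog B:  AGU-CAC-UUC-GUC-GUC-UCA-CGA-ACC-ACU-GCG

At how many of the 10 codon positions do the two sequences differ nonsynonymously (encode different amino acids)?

Codon 1: AUG Met / AGU Ser — nonsynonymous.
Codon 2: CAC His / CAC His — identical.
Codon 3: UUC Phe / UUC Phe — identical.
Codon 4: GUC Val / GUC Val — identical.
Codon 5: GUA Val / GUC Val — synonymous.
Codon 6: UCA Ser / UCA Ser — identical.
Codon 7: CGA Arg / CGA Arg — identical.
Codon 8: ACC Thr / ACC Thr — identical.
Codon 9: ACU Thr / ACU Thr — identical.
Codon 10: GCG Ala / GCG Ala — identical.
Nonsynonymous differences: 1.

1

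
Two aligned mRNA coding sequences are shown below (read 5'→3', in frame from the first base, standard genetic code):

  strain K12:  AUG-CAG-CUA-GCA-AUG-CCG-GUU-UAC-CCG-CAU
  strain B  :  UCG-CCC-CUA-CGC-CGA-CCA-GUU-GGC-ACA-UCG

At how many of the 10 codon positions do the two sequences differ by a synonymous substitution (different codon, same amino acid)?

Codon 1: AUG Met / UCG Ser — nonsynonymous.
Codon 2: CAG Gln / CCC Pro — nonsynonymous.
Codon 3: CUA Leu / CUA Leu — identical.
Codon 4: GCA Ala / CGC Arg — nonsynonymous.
Codon 5: AUG Met / CGA Arg — nonsynonymous.
Codon 6: CCG Pro / CCA Pro — synonymous.
Codon 7: GUU Val / GUU Val — identical.
Codon 8: UAC Tyr / GGC Gly — nonsynonymous.
Codon 9: CCG Pro / ACA Thr — nonsynonymous.
Codon 10: CAU His / UCG Ser — nonsynonymous.
Synonymous differences: 1.

1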